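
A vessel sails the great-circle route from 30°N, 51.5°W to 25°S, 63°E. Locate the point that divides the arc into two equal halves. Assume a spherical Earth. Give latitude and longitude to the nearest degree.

≈ 5°N, 8°E

The haversine formula gives a central angle δ ≈ 2.137 rad (122.5°) between the endpoints.
Interpolate at f = 1/2 with slerp weights a = sin((1−f)δ)/sin δ ≈ 1.039, b = sin(fδ)/sin δ ≈ 1.039.
p = a·p₁ + b·p₂ ≈ (0.988, 0.135, 0.080); φ = arcsin(p_z) ≈ 4.61°, λ = atan2(p_y, p_x) ≈ 7.77°.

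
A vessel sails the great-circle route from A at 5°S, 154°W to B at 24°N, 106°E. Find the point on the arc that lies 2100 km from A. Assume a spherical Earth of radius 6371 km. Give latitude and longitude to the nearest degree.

Convert each endpoint to a unit vector on the sphere (x = cos φ cos λ, y = cos φ sin λ, z = sin φ).
The central angle between the endpoints is δ = arccos(p₁·p₂) ≈ 1.766 rad (101.2°). The total great-circle distance is δ·R ≈ 1.766 × 6371 ≈ 11248 km, so the target fraction is f = 2100/11248 ≈ 0.187.
Interpolate at f ≈ 0.187 with slerp weights a = sin((1−f)δ)/sin δ ≈ 1.010, b = sin(fδ)/sin δ ≈ 0.330.
p = a·p₁ + b·p₂ ≈ (-0.987, -0.151, 0.046); φ = arcsin(p_z) ≈ 2.65°, λ = atan2(p_y, p_x) ≈ -171.29°.

≈ 3°N, 171°W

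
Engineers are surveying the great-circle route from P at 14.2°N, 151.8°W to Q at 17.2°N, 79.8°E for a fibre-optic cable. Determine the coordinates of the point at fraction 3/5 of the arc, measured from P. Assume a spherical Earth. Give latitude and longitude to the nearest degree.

Write both endpoints as unit vectors p₁, p₂ with components (cos φ cos λ, cos φ sin λ, sin φ).
The central angle between the endpoints is δ = arccos(p₁·p₂) ≈ 2.098 rad (120.2°).
Interpolate at f = 3/5 with slerp weights a = sin((1−f)δ)/sin δ ≈ 0.861, b = sin(fδ)/sin δ ≈ 1.101.
p = a·p₁ + b·p₂ ≈ (-0.549, 0.641, 0.537); φ = arcsin(p_z) ≈ 32.46°, λ = atan2(p_y, p_x) ≈ 130.60°.

≈ 32°N, 131°E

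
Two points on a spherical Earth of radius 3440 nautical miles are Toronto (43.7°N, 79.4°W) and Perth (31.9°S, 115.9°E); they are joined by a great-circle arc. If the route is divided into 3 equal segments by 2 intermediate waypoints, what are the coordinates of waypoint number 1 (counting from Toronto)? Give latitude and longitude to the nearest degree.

≈ (51°N, 164°W)

From cos δ = sin φ₁ sin φ₂ + cos φ₁ cos φ₂ cos Δλ, the central angle is δ ≈ 2.848 rad (163.2°).
Interpolate at f = 1/3 with slerp weights a = sin((1−f)δ)/sin δ ≈ 3.268, b = sin(fδ)/sin δ ≈ 2.806.
p = a·p₁ + b·p₂ ≈ (-0.606, -0.179, 0.775); φ = arcsin(p_z) ≈ 50.81°, λ = atan2(p_y, p_x) ≈ -163.51°.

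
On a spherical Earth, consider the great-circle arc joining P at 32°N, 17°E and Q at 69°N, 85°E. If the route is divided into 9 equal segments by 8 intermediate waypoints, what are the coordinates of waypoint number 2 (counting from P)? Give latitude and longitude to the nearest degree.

Convert each endpoint to a unit vector on the sphere (x = cos φ cos λ, y = cos φ sin λ, z = sin φ).
The central angle between the endpoints is δ = arccos(p₁·p₂) ≈ 0.917 rad (52.5°).
Interpolate at f = 2/9 with slerp weights a = sin((1−f)δ)/sin δ ≈ 0.824, b = sin(fδ)/sin δ ≈ 0.255.
p = a·p₁ + b·p₂ ≈ (0.676, 0.295, 0.675); φ = arcsin(p_z) ≈ 42.43°, λ = atan2(p_y, p_x) ≈ 23.59°.

≈ 42°N, 24°E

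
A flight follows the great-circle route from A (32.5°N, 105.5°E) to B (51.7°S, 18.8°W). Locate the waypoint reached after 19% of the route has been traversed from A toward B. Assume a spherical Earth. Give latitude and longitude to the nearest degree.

≈ (14°N, 86°E)

Write both endpoints as unit vectors p₁, p₂ with components (cos φ cos λ, cos φ sin λ, sin φ).
The central angle between the endpoints is δ = arccos(p₁·p₂) ≈ 2.369 rad (135.7°).
Interpolate at f = 0.19 with slerp weights a = sin((1−f)δ)/sin δ ≈ 1.347, b = sin(fδ)/sin δ ≈ 0.623.
p = a·p₁ + b·p₂ ≈ (0.062, 0.970, 0.234); φ = arcsin(p_z) ≈ 13.56°, λ = atan2(p_y, p_x) ≈ 86.33°.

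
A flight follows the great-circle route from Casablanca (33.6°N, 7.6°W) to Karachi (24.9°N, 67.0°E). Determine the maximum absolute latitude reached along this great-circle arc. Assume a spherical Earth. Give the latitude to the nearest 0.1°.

≈ 36.1°N

The great circle lies in the plane with unit normal n̂ = (p₁ × p₂)/|p₁ × p₂|.
Here n̂_z ≈ +0.808; the vertex latitude is φ_max = arccos|n̂_z| ≈ 36.1°.
Check via Clairaut: cos φ_max = |cos φ₁| · sin C = cos(33.6°)·sin(76.0°) ≈ 0.808, again giving ≈ 36.1°.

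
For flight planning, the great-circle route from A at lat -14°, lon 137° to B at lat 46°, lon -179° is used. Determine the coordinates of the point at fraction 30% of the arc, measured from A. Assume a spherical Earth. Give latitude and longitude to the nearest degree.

Convert each endpoint to a unit vector on the sphere (x = cos φ cos λ, y = cos φ sin λ, z = sin φ).
The central angle between the endpoints is δ = arccos(p₁·p₂) ≈ 1.255 rad (71.9°).
Interpolate at f = 0.30 with slerp weights a = sin((1−f)δ)/sin δ ≈ 0.810, b = sin(fδ)/sin δ ≈ 0.387.
p = a·p₁ + b·p₂ ≈ (-0.843, 0.531, 0.082); φ = arcsin(p_z) ≈ 4.72°, λ = atan2(p_y, p_x) ≈ 147.79°.

≈ lat 5°, lon 148°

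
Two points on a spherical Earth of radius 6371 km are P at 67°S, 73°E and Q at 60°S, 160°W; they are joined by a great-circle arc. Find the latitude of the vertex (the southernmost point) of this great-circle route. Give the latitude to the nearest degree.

The great circle lies in the plane with unit normal n̂ = (p₁ × p₂)/|p₁ × p₂|.
Here n̂_z ≈ +0.213; the vertex latitude is φ_max = arccos|n̂_z| ≈ 77.7°.
Check via Clairaut: cos φ_max = |cos φ₁| · sin C = cos(67.0°)·sin(147.0°) ≈ 0.213, again giving ≈ 77.7°.

≈ 78°S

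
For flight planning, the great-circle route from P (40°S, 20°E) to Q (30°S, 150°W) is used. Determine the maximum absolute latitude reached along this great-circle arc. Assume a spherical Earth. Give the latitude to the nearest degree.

≈ 83°S

The great circle lies in the plane with unit normal n̂ = (p₁ × p₂)/|p₁ × p₂|.
Here n̂_z ≈ -0.122; the vertex latitude is φ_max = arccos|n̂_z| ≈ 83.0°.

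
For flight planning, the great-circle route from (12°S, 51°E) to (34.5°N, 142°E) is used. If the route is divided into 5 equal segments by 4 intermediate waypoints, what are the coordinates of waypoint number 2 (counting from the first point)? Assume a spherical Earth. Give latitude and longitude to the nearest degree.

Write both endpoints as unit vectors p₁, p₂ with components (cos φ cos λ, cos φ sin λ, sin φ).
The central angle between the endpoints is δ = arccos(p₁·p₂) ≈ 1.703 rad (97.6°).
Interpolate at f = 2/5 with slerp weights a = sin((1−f)δ)/sin δ ≈ 0.861, b = sin(fδ)/sin δ ≈ 0.635.
p = a·p₁ + b·p₂ ≈ (0.117, 0.976, 0.181); φ = arcsin(p_z) ≈ 10.42°, λ = atan2(p_y, p_x) ≈ 83.16°.

≈ (10°N, 83°E)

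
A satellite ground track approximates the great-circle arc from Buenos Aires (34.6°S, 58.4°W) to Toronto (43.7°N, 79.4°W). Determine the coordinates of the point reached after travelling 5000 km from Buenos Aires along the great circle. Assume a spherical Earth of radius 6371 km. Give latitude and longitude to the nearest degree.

≈ 9°N, 69°W

Convert each endpoint to a unit vector on the sphere (x = cos φ cos λ, y = cos φ sin λ, z = sin φ).
The central angle between the endpoints is δ = arccos(p₁·p₂) ≈ 1.407 rad (80.6°). The total great-circle distance is δ·R ≈ 1.407 × 6371 ≈ 8963 km, so the target fraction is f = 5000/8963 ≈ 0.558.
Interpolate at f ≈ 0.558 with slerp weights a = sin((1−f)δ)/sin δ ≈ 0.591, b = sin(fδ)/sin δ ≈ 0.716.
p = a·p₁ + b·p₂ ≈ (0.350, -0.923, 0.160); φ = arcsin(p_z) ≈ 9.18°, λ = atan2(p_y, p_x) ≈ -69.24°.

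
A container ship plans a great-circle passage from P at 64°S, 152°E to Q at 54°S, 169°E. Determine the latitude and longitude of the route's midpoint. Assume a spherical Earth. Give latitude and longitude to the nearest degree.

Convert each endpoint to a unit vector on the sphere (x = cos φ cos λ, y = cos φ sin λ, z = sin φ).
The central angle between the endpoints is δ = arccos(p₁·p₂) ≈ 0.231 rad (13.2°).
Interpolate at f = 1/2 with slerp weights a = sin((1−f)δ)/sin δ ≈ 0.503, b = sin(fδ)/sin δ ≈ 0.503.
p = a·p₁ + b·p₂ ≈ (-0.485, 0.160, -0.860); φ = arcsin(p_z) ≈ -59.27°, λ = atan2(p_y, p_x) ≈ 161.75°.

≈ 59°S, 162°E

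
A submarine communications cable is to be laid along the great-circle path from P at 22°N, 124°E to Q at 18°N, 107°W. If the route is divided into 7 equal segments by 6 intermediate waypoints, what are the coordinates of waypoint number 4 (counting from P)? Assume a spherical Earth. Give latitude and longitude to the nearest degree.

Convert each endpoint to a unit vector on the sphere (x = cos φ cos λ, y = cos φ sin λ, z = sin φ).
The central angle between the endpoints is δ = arccos(p₁·p₂) ≈ 2.025 rad (116.1°).
Interpolate at f = 4/7 with slerp weights a = sin((1−f)δ)/sin δ ≈ 0.849, b = sin(fδ)/sin δ ≈ 1.019.
p = a·p₁ + b·p₂ ≈ (-0.724, -0.274, 0.633); φ = arcsin(p_z) ≈ 39.28°, λ = atan2(p_y, p_x) ≈ -159.25°.

≈ 39°N, 159°W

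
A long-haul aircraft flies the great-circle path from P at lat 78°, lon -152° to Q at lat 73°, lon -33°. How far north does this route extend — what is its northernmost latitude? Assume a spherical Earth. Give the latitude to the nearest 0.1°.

The great circle lies in the plane with unit normal n̂ = (p₁ × p₂)/|p₁ × p₂|.
Here n̂_z ≈ +0.126; the vertex latitude is φ_max = arccos|n̂_z| ≈ 82.8°.
Check via Clairaut: cos φ_max = |cos φ₁| · sin C = cos(78.0°)·sin(37.2°) ≈ 0.126, again giving ≈ 82.8°.

≈ 82.8°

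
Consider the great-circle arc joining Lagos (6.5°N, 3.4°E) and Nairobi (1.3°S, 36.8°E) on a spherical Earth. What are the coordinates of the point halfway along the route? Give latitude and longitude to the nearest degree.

Convert each endpoint to a unit vector on the sphere (x = cos φ cos λ, y = cos φ sin λ, z = sin φ).
The central angle between the endpoints is δ = arccos(p₁·p₂) ≈ 0.598 rad (34.2°).
Interpolate at f = 1/2 with slerp weights a = sin((1−f)δ)/sin δ ≈ 0.523, b = sin(fδ)/sin δ ≈ 0.523.
p = a·p₁ + b·p₂ ≈ (0.938, 0.344, 0.047); φ = arcsin(p_z) ≈ 2.71°, λ = atan2(p_y, p_x) ≈ 20.15°.

≈ (3°N, 20°E)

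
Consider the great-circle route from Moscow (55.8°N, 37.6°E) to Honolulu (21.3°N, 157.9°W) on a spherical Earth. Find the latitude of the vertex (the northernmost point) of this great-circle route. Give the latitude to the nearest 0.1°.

The great circle lies in the plane with unit normal n̂ = (p₁ × p₂)/|p₁ × p₂|.
Here n̂_z ≈ +0.143; the vertex latitude is φ_max = arccos|n̂_z| ≈ 81.8°.
Check via Clairaut: cos φ_max = |cos φ₁| · sin C = cos(55.8°)·sin(14.7°) ≈ 0.143, again giving ≈ 81.8°.

≈ 81.8°N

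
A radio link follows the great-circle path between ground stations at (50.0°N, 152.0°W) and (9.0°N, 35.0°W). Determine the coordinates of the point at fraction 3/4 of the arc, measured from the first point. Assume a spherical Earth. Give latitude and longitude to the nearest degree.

≈ (29°N, 51°W)

From cos δ = sin φ₁ sin φ₂ + cos φ₁ cos φ₂ cos Δλ, the central angle is δ ≈ 1.740 rad (99.7°).
Interpolate at f = 3/4 with slerp weights a = sin((1−f)δ)/sin δ ≈ 0.428, b = sin(fδ)/sin δ ≈ 0.979.
p = a·p₁ + b·p₂ ≈ (0.549, -0.684, 0.481); φ = arcsin(p_z) ≈ 28.73°, λ = atan2(p_y, p_x) ≈ -51.21°.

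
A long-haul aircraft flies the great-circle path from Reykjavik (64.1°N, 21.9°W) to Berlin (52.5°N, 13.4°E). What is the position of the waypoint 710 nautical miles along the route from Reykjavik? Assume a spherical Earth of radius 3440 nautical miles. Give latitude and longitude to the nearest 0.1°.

The haversine formula gives a central angle δ ≈ 0.375 rad (21.5°) between the endpoints. The total great-circle distance is δ·R ≈ 0.375 × 3440 ≈ 1288 nmi, so the target fraction is f = 710/1288 ≈ 0.551.
Interpolate at f ≈ 0.551 with slerp weights a = sin((1−f)δ)/sin δ ≈ 0.457, b = sin(fδ)/sin δ ≈ 0.560.
p = a·p₁ + b·p₂ ≈ (0.517, 0.005, 0.856); φ = arcsin(p_z) ≈ 58.86°, λ = atan2(p_y, p_x) ≈ 0.50°.

≈ 58.9°N, 0.5°E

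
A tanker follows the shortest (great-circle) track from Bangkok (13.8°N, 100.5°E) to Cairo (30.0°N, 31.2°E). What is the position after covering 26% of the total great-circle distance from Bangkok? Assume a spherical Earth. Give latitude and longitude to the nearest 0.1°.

Convert each endpoint to a unit vector on the sphere (x = cos φ cos λ, y = cos φ sin λ, z = sin φ).
The central angle between the endpoints is δ = arccos(p₁·p₂) ≈ 1.141 rad (65.4°).
Interpolate at f = 0.26 with slerp weights a = sin((1−f)δ)/sin δ ≈ 0.822, b = sin(fδ)/sin δ ≈ 0.322.
p = a·p₁ + b·p₂ ≈ (0.093, 0.930, 0.357); φ = arcsin(p_z) ≈ 20.91°, λ = atan2(p_y, p_x) ≈ 84.31°.

≈ 20.9°N, 84.3°E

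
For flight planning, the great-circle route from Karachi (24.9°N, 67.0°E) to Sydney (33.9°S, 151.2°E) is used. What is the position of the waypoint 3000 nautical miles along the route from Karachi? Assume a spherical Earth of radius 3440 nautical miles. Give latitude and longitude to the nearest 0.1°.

≈ 6.3°S, 107.1°E

Write both endpoints as unit vectors p₁, p₂ with components (cos φ cos λ, cos φ sin λ, sin φ).
The central angle between the endpoints is δ = arccos(p₁·p₂) ≈ 1.730 rad (99.1°). The total great-circle distance is δ·R ≈ 1.730 × 3440 ≈ 5952 nmi, so the target fraction is f = 3000/5952 ≈ 0.504.
Interpolate at f ≈ 0.504 with slerp weights a = sin((1−f)δ)/sin δ ≈ 0.766, b = sin(fδ)/sin δ ≈ 0.776.
p = a·p₁ + b·p₂ ≈ (-0.292, 0.950, -0.110); φ = arcsin(p_z) ≈ -6.31°, λ = atan2(p_y, p_x) ≈ 107.11°.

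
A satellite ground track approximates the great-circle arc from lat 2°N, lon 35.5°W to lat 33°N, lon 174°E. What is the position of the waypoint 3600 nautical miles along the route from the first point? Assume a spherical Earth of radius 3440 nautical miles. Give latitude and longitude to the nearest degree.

Write both endpoints as unit vectors p₁, p₂ with components (cos φ cos λ, cos φ sin λ, sin φ).
The central angle between the endpoints is δ = arccos(p₁·p₂) ≈ 2.361 rad (135.3°). The total great-circle distance is δ·R ≈ 2.361 × 3440 ≈ 8122 nmi, so the target fraction is f = 3600/8122 ≈ 0.443.
Interpolate at f ≈ 0.443 with slerp weights a = sin((1−f)δ)/sin δ ≈ 1.375, b = sin(fδ)/sin δ ≈ 1.230.
p = a·p₁ + b·p₂ ≈ (0.092, -0.690, 0.718); φ = arcsin(p_z) ≈ 45.89°, λ = atan2(p_y, p_x) ≈ -82.38°.

≈ lat 46°N, lon 82°W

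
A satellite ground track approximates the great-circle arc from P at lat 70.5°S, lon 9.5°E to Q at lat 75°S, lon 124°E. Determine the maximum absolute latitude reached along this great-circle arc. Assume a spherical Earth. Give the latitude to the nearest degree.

≈ 81°S

The great circle lies in the plane with unit normal n̂ = (p₁ × p₂)/|p₁ × p₂|.
Here n̂_z ≈ +0.162; the vertex latitude is φ_max = arccos|n̂_z| ≈ 80.7°.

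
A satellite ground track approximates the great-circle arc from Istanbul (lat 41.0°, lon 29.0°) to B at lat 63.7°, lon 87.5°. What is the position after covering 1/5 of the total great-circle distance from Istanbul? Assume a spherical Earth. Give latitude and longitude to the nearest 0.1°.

Convert each endpoint to a unit vector on the sphere (x = cos φ cos λ, y = cos φ sin λ, z = sin φ).
The central angle between the endpoints is δ = arccos(p₁·p₂) ≈ 0.703 rad (40.3°).
Interpolate at f = 1/5 with slerp weights a = sin((1−f)δ)/sin δ ≈ 0.825, b = sin(fδ)/sin δ ≈ 0.217.
p = a·p₁ + b·p₂ ≈ (0.549, 0.398, 0.735); φ = arcsin(p_z) ≈ 47.34°, λ = atan2(p_y, p_x) ≈ 35.94°.

≈ lat 47.3°, lon 35.9°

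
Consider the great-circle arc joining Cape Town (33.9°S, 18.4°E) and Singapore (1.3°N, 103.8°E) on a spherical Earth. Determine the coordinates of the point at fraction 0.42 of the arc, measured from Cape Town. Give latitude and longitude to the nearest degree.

≈ 25°S, 59°E

Convert each endpoint to a unit vector on the sphere (x = cos φ cos λ, y = cos φ sin λ, z = sin φ).
The central angle between the endpoints is δ = arccos(p₁·p₂) ≈ 1.517 rad (86.9°).
Interpolate at f = 0.42 with slerp weights a = sin((1−f)δ)/sin δ ≈ 0.772, b = sin(fδ)/sin δ ≈ 0.596.
p = a·p₁ + b·p₂ ≈ (0.466, 0.781, -0.417); φ = arcsin(p_z) ≈ -24.64°, λ = atan2(p_y, p_x) ≈ 59.18°.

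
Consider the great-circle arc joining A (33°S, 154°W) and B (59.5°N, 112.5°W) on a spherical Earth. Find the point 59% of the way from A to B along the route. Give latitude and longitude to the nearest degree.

≈ (23°N, 136°W)

The haversine formula gives a central angle δ ≈ 1.722 rad (98.7°) between the endpoints.
Interpolate at f = 0.59 with slerp weights a = sin((1−f)δ)/sin δ ≈ 0.656, b = sin(fδ)/sin δ ≈ 0.860.
p = a·p₁ + b·p₂ ≈ (-0.662, -0.644, 0.383); φ = arcsin(p_z) ≈ 22.54°, λ = atan2(p_y, p_x) ≈ -135.76°.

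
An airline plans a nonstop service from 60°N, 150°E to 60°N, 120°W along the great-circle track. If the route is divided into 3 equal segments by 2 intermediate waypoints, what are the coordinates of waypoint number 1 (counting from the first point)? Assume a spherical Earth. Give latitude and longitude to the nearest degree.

The haversine formula gives a central angle δ ≈ 0.723 rad (41.4°) between the endpoints.
Interpolate at f = 1/3 with slerp weights a = sin((1−f)δ)/sin δ ≈ 0.701, b = sin(fδ)/sin δ ≈ 0.361.
p = a·p₁ + b·p₂ ≈ (-0.394, 0.019, 0.919); φ = arcsin(p_z) ≈ 66.80°, λ = atan2(p_y, p_x) ≈ 177.24°.

≈ 67°N, 177°E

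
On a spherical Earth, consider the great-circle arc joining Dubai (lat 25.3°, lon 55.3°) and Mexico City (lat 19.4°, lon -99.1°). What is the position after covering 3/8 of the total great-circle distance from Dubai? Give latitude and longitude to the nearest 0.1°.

Convert each endpoint to a unit vector on the sphere (x = cos φ cos λ, y = cos φ sin λ, z = sin φ).
The central angle between the endpoints is δ = arccos(p₁·p₂) ≈ 2.249 rad (128.8°).
Interpolate at f = 3/8 with slerp weights a = sin((1−f)δ)/sin δ ≈ 1.266, b = sin(fδ)/sin δ ≈ 0.959.
p = a·p₁ + b·p₂ ≈ (0.509, 0.048, 0.860); φ = arcsin(p_z) ≈ 59.27°, λ = atan2(p_y, p_x) ≈ 5.42°.

≈ lat 59.3°, lon 5.4°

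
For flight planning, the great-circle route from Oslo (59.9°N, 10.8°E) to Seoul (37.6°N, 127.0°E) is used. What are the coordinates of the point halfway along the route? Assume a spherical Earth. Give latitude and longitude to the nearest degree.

Write both endpoints as unit vectors p₁, p₂ with components (cos φ cos λ, cos φ sin λ, sin φ).
The central angle between the endpoints is δ = arccos(p₁·p₂) ≈ 1.211 rad (69.4°).
Interpolate at f = 1/2 with slerp weights a = sin((1−f)δ)/sin δ ≈ 0.608, b = sin(fδ)/sin δ ≈ 0.608.
p = a·p₁ + b·p₂ ≈ (0.010, 0.442, 0.897); φ = arcsin(p_z) ≈ 63.77°, λ = atan2(p_y, p_x) ≈ 88.75°.

≈ 64°N, 89°E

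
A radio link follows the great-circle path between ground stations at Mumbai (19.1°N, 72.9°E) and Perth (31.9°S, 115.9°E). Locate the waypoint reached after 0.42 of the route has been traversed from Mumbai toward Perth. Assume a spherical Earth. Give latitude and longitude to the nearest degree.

Write both endpoints as unit vectors p₁, p₂ with components (cos φ cos λ, cos φ sin λ, sin φ).
The central angle between the endpoints is δ = arccos(p₁·p₂) ≈ 1.144 rad (65.6°).
Interpolate at f = 0.42 with slerp weights a = sin((1−f)δ)/sin δ ≈ 0.677, b = sin(fδ)/sin δ ≈ 0.508.
p = a·p₁ + b·p₂ ≈ (-0.000, 0.999, -0.047); φ = arcsin(p_z) ≈ -2.69°, λ = atan2(p_y, p_x) ≈ 90.02°.

≈ 3°S, 90°E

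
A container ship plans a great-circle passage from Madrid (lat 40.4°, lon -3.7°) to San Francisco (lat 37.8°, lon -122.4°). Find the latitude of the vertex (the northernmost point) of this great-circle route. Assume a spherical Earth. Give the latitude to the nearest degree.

The great circle lies in the plane with unit normal n̂ = (p₁ × p₂)/|p₁ × p₂|.
Here n̂_z ≈ -0.531; the vertex latitude is φ_max = arccos|n̂_z| ≈ 57.9°.

≈ 58°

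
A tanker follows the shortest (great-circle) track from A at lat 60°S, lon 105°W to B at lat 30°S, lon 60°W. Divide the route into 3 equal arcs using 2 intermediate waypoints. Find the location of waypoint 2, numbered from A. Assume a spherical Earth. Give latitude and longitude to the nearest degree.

≈ lat 42°S, lon 70°W

Write both endpoints as unit vectors p₁, p₂ with components (cos φ cos λ, cos φ sin λ, sin φ).
The central angle between the endpoints is δ = arccos(p₁·p₂) ≈ 0.739 rad (42.3°).
Interpolate at f = 2/3 with slerp weights a = sin((1−f)δ)/sin δ ≈ 0.362, b = sin(fδ)/sin δ ≈ 0.702.
p = a·p₁ + b·p₂ ≈ (0.257, -0.702, -0.665); φ = arcsin(p_z) ≈ -41.65°, λ = atan2(p_y, p_x) ≈ -69.86°.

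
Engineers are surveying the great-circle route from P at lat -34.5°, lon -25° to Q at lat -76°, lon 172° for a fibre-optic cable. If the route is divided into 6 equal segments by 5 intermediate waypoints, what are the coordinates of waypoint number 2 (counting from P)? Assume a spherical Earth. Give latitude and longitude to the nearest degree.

The haversine formula gives a central angle δ ≈ 1.204 rad (69.0°) between the endpoints.
Interpolate at f = 2/6 with slerp weights a = sin((1−f)δ)/sin δ ≈ 0.770, b = sin(fδ)/sin δ ≈ 0.418.
p = a·p₁ + b·p₂ ≈ (0.475, -0.254, -0.842); φ = arcsin(p_z) ≈ -57.39°, λ = atan2(p_y, p_x) ≈ -28.15°.

≈ lat -57°, lon -28°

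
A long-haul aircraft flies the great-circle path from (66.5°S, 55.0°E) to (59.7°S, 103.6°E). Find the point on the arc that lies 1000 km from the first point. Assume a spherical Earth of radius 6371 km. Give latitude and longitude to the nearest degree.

Convert each endpoint to a unit vector on the sphere (x = cos φ cos λ, y = cos φ sin λ, z = sin φ).
The central angle between the endpoints is δ = arccos(p₁·p₂) ≈ 0.390 rad (22.4°). The total great-circle distance is δ·R ≈ 0.390 × 6371 ≈ 2486 km, so the target fraction is f = 1000/2486 ≈ 0.402.
Interpolate at f ≈ 0.402 with slerp weights a = sin((1−f)δ)/sin δ ≈ 0.608, b = sin(fδ)/sin δ ≈ 0.411.
p = a·p₁ + b·p₂ ≈ (0.090, 0.400, -0.912); φ = arcsin(p_z) ≈ -65.79°, λ = atan2(p_y, p_x) ≈ 77.29°.

≈ (66°S, 77°E)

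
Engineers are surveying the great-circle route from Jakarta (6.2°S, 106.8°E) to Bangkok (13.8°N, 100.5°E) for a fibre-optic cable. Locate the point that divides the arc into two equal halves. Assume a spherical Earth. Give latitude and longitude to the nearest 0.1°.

≈ 3.8°N, 103.7°E

The haversine formula gives a central angle δ ≈ 0.366 rad (21.0°) between the endpoints.
Interpolate at f = 1/2 with slerp weights a = sin((1−f)δ)/sin δ ≈ 0.508, b = sin(fδ)/sin δ ≈ 0.508.
p = a·p₁ + b·p₂ ≈ (-0.236, 0.969, 0.066); φ = arcsin(p_z) ≈ 3.81°, λ = atan2(p_y, p_x) ≈ 103.69°.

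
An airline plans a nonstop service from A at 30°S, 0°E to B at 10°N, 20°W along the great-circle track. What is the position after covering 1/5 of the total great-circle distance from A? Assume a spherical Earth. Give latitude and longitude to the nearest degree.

≈ 22°S, 5°W

Convert each endpoint to a unit vector on the sphere (x = cos φ cos λ, y = cos φ sin λ, z = sin φ).
The central angle between the endpoints is δ = arccos(p₁·p₂) ≈ 0.775 rad (44.4°).
Interpolate at f = 1/5 with slerp weights a = sin((1−f)δ)/sin δ ≈ 0.830, b = sin(fδ)/sin δ ≈ 0.221.
p = a·p₁ + b·p₂ ≈ (0.923, -0.074, -0.377); φ = arcsin(p_z) ≈ -22.14°, λ = atan2(p_y, p_x) ≈ -4.60°.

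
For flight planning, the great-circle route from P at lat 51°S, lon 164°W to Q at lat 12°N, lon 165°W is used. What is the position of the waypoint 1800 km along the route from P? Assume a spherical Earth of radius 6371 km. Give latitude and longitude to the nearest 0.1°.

Convert each endpoint to a unit vector on the sphere (x = cos φ cos λ, y = cos φ sin λ, z = sin φ).
The central angle between the endpoints is δ = arccos(p₁·p₂) ≈ 1.100 rad (63.0°). The total great-circle distance is δ·R ≈ 1.100 × 6371 ≈ 7006 km, so the target fraction is f = 1800/7006 ≈ 0.257.
Interpolate at f ≈ 0.257 with slerp weights a = sin((1−f)δ)/sin δ ≈ 0.818, b = sin(fδ)/sin δ ≈ 0.313.
p = a·p₁ + b·p₂ ≈ (-0.791, -0.221, -0.571); φ = arcsin(p_z) ≈ -34.81°, λ = atan2(p_y, p_x) ≈ -164.37°.

≈ lat 34.8°S, lon 164.4°W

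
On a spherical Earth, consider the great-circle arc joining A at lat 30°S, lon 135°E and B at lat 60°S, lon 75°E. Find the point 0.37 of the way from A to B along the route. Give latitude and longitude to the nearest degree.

≈ lat 44°S, lon 121°E

The haversine formula gives a central angle δ ≈ 0.864 rad (49.5°) between the endpoints.
Interpolate at f = 0.37 with slerp weights a = sin((1−f)δ)/sin δ ≈ 0.681, b = sin(fδ)/sin δ ≈ 0.413.
p = a·p₁ + b·p₂ ≈ (-0.364, 0.617, -0.698); φ = arcsin(p_z) ≈ -44.29°, λ = atan2(p_y, p_x) ≈ 120.52°.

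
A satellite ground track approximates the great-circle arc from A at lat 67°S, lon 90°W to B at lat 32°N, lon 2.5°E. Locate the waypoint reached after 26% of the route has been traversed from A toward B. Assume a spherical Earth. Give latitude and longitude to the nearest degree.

≈ lat 48°S, lon 40°W

Write both endpoints as unit vectors p₁, p₂ with components (cos φ cos λ, cos φ sin λ, sin φ).
The central angle between the endpoints is δ = arccos(p₁·p₂) ≈ 2.097 rad (120.1°).
Interpolate at f = 0.26 with slerp weights a = sin((1−f)δ)/sin δ ≈ 1.156, b = sin(fδ)/sin δ ≈ 0.600.
p = a·p₁ + b·p₂ ≈ (0.508, -0.430, -0.747); φ = arcsin(p_z) ≈ -48.29°, λ = atan2(p_y, p_x) ≈ -40.21°.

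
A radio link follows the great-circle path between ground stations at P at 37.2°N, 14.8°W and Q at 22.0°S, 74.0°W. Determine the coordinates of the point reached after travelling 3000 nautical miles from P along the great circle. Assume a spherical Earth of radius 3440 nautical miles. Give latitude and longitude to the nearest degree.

≈ 2°N, 53°W

Write both endpoints as unit vectors p₁, p₂ with components (cos φ cos λ, cos φ sin λ, sin φ).
The central angle between the endpoints is δ = arccos(p₁·p₂) ≈ 1.419 rad (81.3°). The total great-circle distance is δ·R ≈ 1.419 × 3440 ≈ 4880 nmi, so the target fraction is f = 3000/4880 ≈ 0.615.
Interpolate at f ≈ 0.615 with slerp weights a = sin((1−f)δ)/sin δ ≈ 0.526, b = sin(fδ)/sin δ ≈ 0.775.
p = a·p₁ + b·p₂ ≈ (0.603, -0.797, 0.028); φ = arcsin(p_z) ≈ 1.59°, λ = atan2(p_y, p_x) ≈ -52.91°.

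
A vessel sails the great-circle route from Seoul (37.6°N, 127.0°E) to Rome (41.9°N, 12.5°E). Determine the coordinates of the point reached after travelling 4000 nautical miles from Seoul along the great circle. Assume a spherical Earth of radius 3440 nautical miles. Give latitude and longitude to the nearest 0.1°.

≈ (50.4°N, 28.6°E)

The haversine formula gives a central angle δ ≈ 1.407 rad (80.6°) between the endpoints. The total great-circle distance is δ·R ≈ 1.407 × 3440 ≈ 4841 nmi, so the target fraction is f = 4000/4841 ≈ 0.826.
Interpolate at f ≈ 0.826 with slerp weights a = sin((1−f)δ)/sin δ ≈ 0.245, b = sin(fδ)/sin δ ≈ 0.930.
p = a·p₁ + b·p₂ ≈ (0.559, 0.305, 0.771); φ = arcsin(p_z) ≈ 50.44°, λ = atan2(p_y, p_x) ≈ 28.61°.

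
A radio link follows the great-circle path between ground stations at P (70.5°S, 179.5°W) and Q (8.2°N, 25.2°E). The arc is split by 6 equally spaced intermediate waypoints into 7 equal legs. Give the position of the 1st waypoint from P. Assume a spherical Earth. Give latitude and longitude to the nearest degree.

≈ (81°S, 122°E)

Convert each endpoint to a unit vector on the sphere (x = cos φ cos λ, y = cos φ sin λ, z = sin φ).
The central angle between the endpoints is δ = arccos(p₁·p₂) ≈ 2.020 rad (115.8°).
Interpolate at f = 1/7 with slerp weights a = sin((1−f)δ)/sin δ ≈ 1.096, b = sin(fδ)/sin δ ≈ 0.316.
p = a·p₁ + b·p₂ ≈ (-0.083, 0.130, -0.988); φ = arcsin(p_z) ≈ -81.13°, λ = atan2(p_y, p_x) ≈ 122.49°.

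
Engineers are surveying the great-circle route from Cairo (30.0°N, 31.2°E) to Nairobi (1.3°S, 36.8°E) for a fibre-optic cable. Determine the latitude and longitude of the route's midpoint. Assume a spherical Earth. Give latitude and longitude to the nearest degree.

≈ (14°N, 34°E)

From cos δ = sin φ₁ sin φ₂ + cos φ₁ cos φ₂ cos Δλ, the central angle is δ ≈ 0.554 rad (31.8°).
Interpolate at f = 1/2 with slerp weights a = sin((1−f)δ)/sin δ ≈ 0.520, b = sin(fδ)/sin δ ≈ 0.520.
p = a·p₁ + b·p₂ ≈ (0.801, 0.545, 0.248); φ = arcsin(p_z) ≈ 14.37°, λ = atan2(p_y, p_x) ≈ 34.20°.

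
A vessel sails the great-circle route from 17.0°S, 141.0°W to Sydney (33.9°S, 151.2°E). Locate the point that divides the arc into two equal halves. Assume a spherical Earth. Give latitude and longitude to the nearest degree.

Convert each endpoint to a unit vector on the sphere (x = cos φ cos λ, y = cos φ sin λ, z = sin φ).
The central angle between the endpoints is δ = arccos(p₁·p₂) ≈ 1.089 rad (62.4°).
Interpolate at f = 1/2 with slerp weights a = sin((1−f)δ)/sin δ ≈ 0.585, b = sin(fδ)/sin δ ≈ 0.585.
p = a·p₁ + b·p₂ ≈ (-0.860, -0.118, -0.497); φ = arcsin(p_z) ≈ -29.80°, λ = atan2(p_y, p_x) ≈ -172.18°.

≈ 30°S, 172°W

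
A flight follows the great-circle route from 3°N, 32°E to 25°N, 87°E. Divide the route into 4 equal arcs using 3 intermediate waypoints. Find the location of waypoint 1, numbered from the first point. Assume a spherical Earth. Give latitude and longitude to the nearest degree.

Write both endpoints as unit vectors p₁, p₂ with components (cos φ cos λ, cos φ sin λ, sin φ).
The central angle between the endpoints is δ = arccos(p₁·p₂) ≈ 0.999 rad (57.2°).
Interpolate at f = 1/4 with slerp weights a = sin((1−f)δ)/sin δ ≈ 0.810, b = sin(fδ)/sin δ ≈ 0.294.
p = a·p₁ + b·p₂ ≈ (0.700, 0.695, 0.167); φ = arcsin(p_z) ≈ 9.59°, λ = atan2(p_y, p_x) ≈ 44.78°.

≈ 10°N, 45°E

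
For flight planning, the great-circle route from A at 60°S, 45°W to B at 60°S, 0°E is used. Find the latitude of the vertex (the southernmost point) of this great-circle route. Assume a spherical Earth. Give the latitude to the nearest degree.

The great circle lies in the plane with unit normal n̂ = (p₁ × p₂)/|p₁ × p₂|.
Here n̂_z ≈ +0.471; the vertex latitude is φ_max = arccos|n̂_z| ≈ 61.9°.
Check via Clairaut: cos φ_max = |cos φ₁| · sin C = cos(60.0°)·sin(109.7°) ≈ 0.471, again giving ≈ 61.9°.

≈ 62°S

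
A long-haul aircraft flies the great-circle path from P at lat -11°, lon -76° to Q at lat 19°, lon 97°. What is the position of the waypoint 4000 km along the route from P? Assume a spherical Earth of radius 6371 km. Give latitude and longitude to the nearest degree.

≈ lat 17°, lon -53°

The haversine formula gives a central angle δ ≈ 2.959 rad (169.5°) between the endpoints. The total great-circle distance is δ·R ≈ 2.959 × 6371 ≈ 18851 km, so the target fraction is f = 4000/18851 ≈ 0.212.
Interpolate at f ≈ 0.212 with slerp weights a = sin((1−f)δ)/sin δ ≈ 3.988, b = sin(fδ)/sin δ ≈ 3.232.
p = a·p₁ + b·p₂ ≈ (0.575, -0.765, 0.291); φ = arcsin(p_z) ≈ 16.94°, λ = atan2(p_y, p_x) ≈ -53.08°.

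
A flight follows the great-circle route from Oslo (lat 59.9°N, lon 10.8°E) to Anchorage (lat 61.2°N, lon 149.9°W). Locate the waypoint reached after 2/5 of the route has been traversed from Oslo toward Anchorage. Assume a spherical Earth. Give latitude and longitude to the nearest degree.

≈ lat 82°N, lon 20°W

Convert each endpoint to a unit vector on the sphere (x = cos φ cos λ, y = cos φ sin λ, z = sin φ).
The central angle between the endpoints is δ = arccos(p₁·p₂) ≈ 1.012 rad (58.0°).
Interpolate at f = 2/5 with slerp weights a = sin((1−f)δ)/sin δ ≈ 0.673, b = sin(fδ)/sin δ ≈ 0.464.
p = a·p₁ + b·p₂ ≈ (0.138, -0.049, 0.989); φ = arcsin(p_z) ≈ 81.58°, λ = atan2(p_y, p_x) ≈ -19.56°.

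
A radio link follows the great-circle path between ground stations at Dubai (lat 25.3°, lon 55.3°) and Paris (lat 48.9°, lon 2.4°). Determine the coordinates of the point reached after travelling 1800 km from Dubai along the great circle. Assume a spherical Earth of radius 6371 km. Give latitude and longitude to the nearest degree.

Write both endpoints as unit vectors p₁, p₂ with components (cos φ cos λ, cos φ sin λ, sin φ).
The central angle between the endpoints is δ = arccos(p₁·p₂) ≈ 0.822 rad (47.1°). The total great-circle distance is δ·R ≈ 0.822 × 6371 ≈ 5239 km, so the target fraction is f = 1800/5239 ≈ 0.344.
Interpolate at f ≈ 0.344 with slerp weights a = sin((1−f)δ)/sin δ ≈ 0.701, b = sin(fδ)/sin δ ≈ 0.380.
p = a·p₁ + b·p₂ ≈ (0.611, 0.532, 0.586); φ = arcsin(p_z) ≈ 35.91°, λ = atan2(p_y, p_x) ≈ 41.04°.

≈ lat 36°, lon 41°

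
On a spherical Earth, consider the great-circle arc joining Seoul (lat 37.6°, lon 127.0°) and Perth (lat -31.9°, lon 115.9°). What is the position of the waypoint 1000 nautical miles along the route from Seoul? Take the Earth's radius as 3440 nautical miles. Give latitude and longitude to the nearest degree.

≈ lat 21°, lon 124°

Write both endpoints as unit vectors p₁, p₂ with components (cos φ cos λ, cos φ sin λ, sin φ).
The central angle between the endpoints is δ = arccos(p₁·p₂) ≈ 1.226 rad (70.3°). The total great-circle distance is δ·R ≈ 1.226 × 3440 ≈ 4219 nmi, so the target fraction is f = 1000/4219 ≈ 0.237.
Interpolate at f ≈ 0.237 with slerp weights a = sin((1−f)δ)/sin δ ≈ 0.855, b = sin(fδ)/sin δ ≈ 0.305.
p = a·p₁ + b·p₂ ≈ (-0.521, 0.774, 0.361); φ = arcsin(p_z) ≈ 21.16°, λ = atan2(p_y, p_x) ≈ 123.94°.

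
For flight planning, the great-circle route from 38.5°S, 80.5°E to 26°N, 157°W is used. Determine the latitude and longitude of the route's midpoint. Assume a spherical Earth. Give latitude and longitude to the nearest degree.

The haversine formula gives a central angle δ ≈ 2.279 rad (130.6°) between the endpoints.
Interpolate at f = 1/2 with slerp weights a = sin((1−f)δ)/sin δ ≈ 1.197, b = sin(fδ)/sin δ ≈ 1.197.
p = a·p₁ + b·p₂ ≈ (-0.835, 0.503, -0.220); φ = arcsin(p_z) ≈ -12.73°, λ = atan2(p_y, p_x) ≈ 148.93°.

≈ 13°S, 149°E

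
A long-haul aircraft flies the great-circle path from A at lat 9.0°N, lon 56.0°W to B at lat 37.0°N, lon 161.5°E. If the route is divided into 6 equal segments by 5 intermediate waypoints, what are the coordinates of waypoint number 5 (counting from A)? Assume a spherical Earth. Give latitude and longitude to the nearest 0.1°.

Write both endpoints as unit vectors p₁, p₂ with components (cos φ cos λ, cos φ sin λ, sin φ).
The central angle between the endpoints is δ = arccos(p₁·p₂) ≈ 2.131 rad (122.1°).
Interpolate at f = 5/6 with slerp weights a = sin((1−f)δ)/sin δ ≈ 0.411, b = sin(fδ)/sin δ ≈ 1.156.
p = a·p₁ + b·p₂ ≈ (-0.649, -0.043, 0.760); φ = arcsin(p_z) ≈ 49.45°, λ = atan2(p_y, p_x) ≈ -176.18°.

≈ lat 49.5°N, lon 176.2°W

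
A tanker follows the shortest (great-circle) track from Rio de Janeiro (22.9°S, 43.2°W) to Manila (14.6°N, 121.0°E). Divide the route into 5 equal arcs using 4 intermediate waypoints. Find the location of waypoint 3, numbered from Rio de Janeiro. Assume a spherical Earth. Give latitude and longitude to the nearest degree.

Write both endpoints as unit vectors p₁, p₂ with components (cos φ cos λ, cos φ sin λ, sin φ).
The central angle between the endpoints is δ = arccos(p₁·p₂) ≈ 2.843 rad (162.9°).
Interpolate at f = 3/5 with slerp weights a = sin((1−f)δ)/sin δ ≈ 3.088, b = sin(fδ)/sin δ ≈ 3.372.
p = a·p₁ + b·p₂ ≈ (0.393, 0.850, -0.352); φ = arcsin(p_z) ≈ -20.59°, λ = atan2(p_y, p_x) ≈ 65.16°.

≈ (21°S, 65°E)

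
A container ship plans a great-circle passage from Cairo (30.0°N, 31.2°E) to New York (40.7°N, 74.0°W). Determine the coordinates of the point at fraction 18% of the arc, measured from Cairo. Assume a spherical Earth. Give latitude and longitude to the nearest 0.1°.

The haversine formula gives a central angle δ ≈ 1.416 rad (81.1°) between the endpoints.
Interpolate at f = 0.18 with slerp weights a = sin((1−f)δ)/sin δ ≈ 0.928, b = sin(fδ)/sin δ ≈ 0.255.
p = a·p₁ + b·p₂ ≈ (0.741, 0.231, 0.631); φ = arcsin(p_z) ≈ 39.10°, λ = atan2(p_y, p_x) ≈ 17.28°.

≈ 39.1°N, 17.3°E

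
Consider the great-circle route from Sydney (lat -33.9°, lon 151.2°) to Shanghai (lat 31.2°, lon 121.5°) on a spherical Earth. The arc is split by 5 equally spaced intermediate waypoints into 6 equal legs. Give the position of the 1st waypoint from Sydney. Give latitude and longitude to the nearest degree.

Write both endpoints as unit vectors p₁, p₂ with components (cos φ cos λ, cos φ sin λ, sin φ).
The central angle between the endpoints is δ = arccos(p₁·p₂) ≈ 1.237 rad (70.9°).
Interpolate at f = 1/6 with slerp weights a = sin((1−f)δ)/sin δ ≈ 0.908, b = sin(fδ)/sin δ ≈ 0.217.
p = a·p₁ + b·p₂ ≈ (-0.757, 0.521, -0.394); φ = arcsin(p_z) ≈ -23.21°, λ = atan2(p_y, p_x) ≈ 145.47°.

≈ lat -23°, lon 145°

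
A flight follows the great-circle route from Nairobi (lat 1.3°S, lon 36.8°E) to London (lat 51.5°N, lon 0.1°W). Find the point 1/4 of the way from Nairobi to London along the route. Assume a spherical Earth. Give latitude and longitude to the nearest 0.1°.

The haversine formula gives a central angle δ ≈ 1.070 rad (61.3°) between the endpoints.
Interpolate at f = 1/4 with slerp weights a = sin((1−f)δ)/sin δ ≈ 0.820, b = sin(fδ)/sin δ ≈ 0.301.
p = a·p₁ + b·p₂ ≈ (0.844, 0.491, 0.217); φ = arcsin(p_z) ≈ 12.55°, λ = atan2(p_y, p_x) ≈ 30.17°.

≈ lat 12.5°N, lon 30.2°E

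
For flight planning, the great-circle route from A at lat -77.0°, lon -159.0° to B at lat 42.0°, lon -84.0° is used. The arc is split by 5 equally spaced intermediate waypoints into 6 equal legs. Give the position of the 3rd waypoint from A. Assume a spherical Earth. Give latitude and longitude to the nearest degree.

The haversine formula gives a central angle δ ≈ 2.225 rad (127.5°) between the endpoints.
Interpolate at f = 3/6 with slerp weights a = sin((1−f)δ)/sin δ ≈ 1.130, b = sin(fδ)/sin δ ≈ 1.130.
p = a·p₁ + b·p₂ ≈ (-0.150, -0.927, -0.345); φ = arcsin(p_z) ≈ -20.18°, λ = atan2(p_y, p_x) ≈ -99.17°.

≈ lat -20°, lon -99°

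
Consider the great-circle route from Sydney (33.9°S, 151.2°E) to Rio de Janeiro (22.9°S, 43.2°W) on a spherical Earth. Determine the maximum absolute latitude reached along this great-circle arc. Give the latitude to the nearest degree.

≈ 77°S

The great circle lies in the plane with unit normal n̂ = (p₁ × p₂)/|p₁ × p₂|.
Here n̂_z ≈ +0.223; the vertex latitude is φ_max = arccos|n̂_z| ≈ 77.1°.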